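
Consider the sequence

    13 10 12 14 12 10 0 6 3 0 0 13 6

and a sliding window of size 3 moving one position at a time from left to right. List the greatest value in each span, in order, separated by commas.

13, 14, 14, 14, 12, 10, 6, 6, 3, 13, 13

[13, 10, 12] → max 13
[10, 12, 14] → max 14
[12, 14, 12] → max 14
[14, 12, 10] → max 14
[12, 10, 0] → max 12
[10, 0, 6] → max 10
[0, 6, 3] → max 6
[6, 3, 0] → max 6
[3, 0, 0] → max 3
[0, 0, 13] → max 13
[0, 13, 6] → max 13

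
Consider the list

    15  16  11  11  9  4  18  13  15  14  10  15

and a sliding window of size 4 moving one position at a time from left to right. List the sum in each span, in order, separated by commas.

53, 47, 35, 42, 44, 50, 60, 52, 54

Sliding a size-4 window across the 12 values:
15 16 11 11 → sum 53
16 11 11 9 → sum 47
11 11 9 4 → sum 35
11 9 4 18 → sum 42
9 4 18 13 → sum 44
4 18 13 15 → sum 50
18 13 15 14 → sum 60
13 15 14 10 → sum 52
15 14 10 15 → sum 54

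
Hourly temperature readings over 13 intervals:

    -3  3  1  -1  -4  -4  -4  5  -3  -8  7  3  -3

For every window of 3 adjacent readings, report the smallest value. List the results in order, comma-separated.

-3, -1, -4, -4, -4, -4, -4, -8, -8, -8, -3

(-3, 3, 1) → min -3
(3, 1, -1) → min -1
(1, -1, -4) → min -4
(-1, -4, -4) → min -4
(-4, -4, -4) → min -4
(-4, -4, 5) → min -4
(-4, 5, -3) → min -4
(5, -3, -8) → min -8
(-3, -8, 7) → min -8
(-8, 7, 3) → min -8
(7, 3, -3) → min -3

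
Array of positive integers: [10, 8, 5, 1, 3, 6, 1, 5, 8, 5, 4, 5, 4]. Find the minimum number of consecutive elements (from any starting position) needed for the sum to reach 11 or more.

2

add 10: running sum 10 < 11
end 1: [10, 8] sum 18, len 2
end 2: [8, 5] sum 13, len 2
end 3: [8, 5, 1] sum 14, len 3
end 4: [8, 5, 1, 3] sum 17, len 4
end 5: [5, 1, 3, 6] sum 15, len 4
end 6: [1, 3, 6, 1] sum 11, len 4
end 7: [6, 1, 5] sum 12, len 3
end 8: [5, 8] sum 13, len 2
end 9: [8, 5] sum 13, len 2
end 10: [8, 5, 4] sum 17, len 3
end 11: [5, 4, 5] sum 14, len 3
end 12: [4, 5, 4] sum 13, len 3
Shortest qualifying length: 2.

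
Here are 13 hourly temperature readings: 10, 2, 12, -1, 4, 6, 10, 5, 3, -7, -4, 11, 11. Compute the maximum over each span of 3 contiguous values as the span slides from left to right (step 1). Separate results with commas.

[10, 2, 12] → max 12
[2, 12, -1] → max 12
[12, -1, 4] → max 12
[-1, 4, 6] → max 6
[4, 6, 10] → max 10
[6, 10, 5] → max 10
[10, 5, 3] → max 10
[5, 3, -7] → max 5
[3, -7, -4] → max 3
[-7, -4, 11] → max 11
[-4, 11, 11] → max 11

12, 12, 12, 6, 10, 10, 10, 5, 3, 11, 11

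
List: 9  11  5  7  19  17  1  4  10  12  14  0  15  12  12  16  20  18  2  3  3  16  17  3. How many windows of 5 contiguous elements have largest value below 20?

15

9 11 5 7 19 → max 19  < 20 ✓
11 5 7 19 17 → max 19  < 20 ✓
5 7 19 17 1 → max 19  < 20 ✓
7 19 17 1 4 → max 19  < 20 ✓
19 17 1 4 10 → max 19  < 20 ✓
17 1 4 10 12 → max 17  < 20 ✓
1 4 10 12 14 → max 14  < 20 ✓
4 10 12 14 0 → max 14  < 20 ✓
10 12 14 0 15 → max 15  < 20 ✓
12 14 0 15 12 → max 15  < 20 ✓
14 0 15 12 12 → max 15  < 20 ✓
0 15 12 12 16 → max 16  < 20 ✓
15 12 12 16 20 → max 20
12 12 16 20 18 → max 20
12 16 20 18 2 → max 20
16 20 18 2 3 → max 20
20 18 2 3 3 → max 20
18 2 3 3 16 → max 18  < 20 ✓
2 3 3 16 17 → max 17  < 20 ✓
3 3 16 17 3 → max 17  < 20 ✓
15 windows satisfy the condition.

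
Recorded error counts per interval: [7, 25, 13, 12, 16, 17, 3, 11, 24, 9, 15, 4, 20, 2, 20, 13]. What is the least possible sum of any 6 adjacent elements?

(7, 25, 13, 12, 16, 17) → sum 90
(25, 13, 12, 16, 17, 3) → sum 86
(13, 12, 16, 17, 3, 11) → sum 72
(12, 16, 17, 3, 11, 24) → sum 83
(16, 17, 3, 11, 24, 9) → sum 80
(17, 3, 11, 24, 9, 15) → sum 79
(3, 11, 24, 9, 15, 4) → sum 66
(11, 24, 9, 15, 4, 20) → sum 83
(24, 9, 15, 4, 20, 2) → sum 74
(9, 15, 4, 20, 2, 20) → sum 70
(15, 4, 20, 2, 20, 13) → sum 74
Least of these is 66.

66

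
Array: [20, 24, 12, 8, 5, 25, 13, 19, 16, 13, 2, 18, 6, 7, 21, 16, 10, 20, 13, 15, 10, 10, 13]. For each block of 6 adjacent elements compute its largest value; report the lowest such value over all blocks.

20 24 12 8 5 25 → max 25
24 12 8 5 25 13 → max 25
12 8 5 25 13 19 → max 25
8 5 25 13 19 16 → max 25
5 25 13 19 16 13 → max 25
25 13 19 16 13 2 → max 25
13 19 16 13 2 18 → max 19
19 16 13 2 18 6 → max 19
16 13 2 18 6 7 → max 18
13 2 18 6 7 21 → max 21
2 18 6 7 21 16 → max 21
18 6 7 21 16 10 → max 21
6 7 21 16 10 20 → max 21
7 21 16 10 20 13 → max 21
21 16 10 20 13 15 → max 21
16 10 20 13 15 10 → max 20
10 20 13 15 10 10 → max 20
20 13 15 10 10 13 → max 20
Lowest of these is 18.

18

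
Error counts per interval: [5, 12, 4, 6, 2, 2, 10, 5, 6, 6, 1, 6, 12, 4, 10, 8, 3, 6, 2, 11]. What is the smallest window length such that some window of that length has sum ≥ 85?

add 5: running sum 5 < 85
add 12: running sum 17 < 85
add 4: running sum 21 < 85
add 6: running sum 27 < 85
add 2: running sum 29 < 85
add 2: running sum 31 < 85
add 10: running sum 41 < 85
add 5: running sum 46 < 85
add 6: running sum 52 < 85
add 6: running sum 58 < 85
add 1: running sum 59 < 85
add 6: running sum 65 < 85
add 12: running sum 77 < 85
add 4: running sum 81 < 85
add 10: shortest ending here [12, 4, 6, 2, 2, 10, 5, 6, 6, 1, 6, 12, 4, 10] sum 86, len 14
add 8: shortest ending here [12, 4, 6, 2, 2, 10, 5, 6, 6, 1, 6, 12, 4, 10, 8] sum 94, len 15
add 3: shortest ending here [4, 6, 2, 2, 10, 5, 6, 6, 1, 6, 12, 4, 10, 8, 3] sum 85, len 15
add 6: shortest ending here [6, 2, 2, 10, 5, 6, 6, 1, 6, 12, 4, 10, 8, 3, 6] sum 87, len 15
add 2: shortest ending here [6, 2, 2, 10, 5, 6, 6, 1, 6, 12, 4, 10, 8, 3, 6, 2] sum 89, len 16
add 11: shortest ending here [10, 5, 6, 6, 1, 6, 12, 4, 10, 8, 3, 6, 2, 11] sum 90, len 14
Shortest qualifying length: 14.

14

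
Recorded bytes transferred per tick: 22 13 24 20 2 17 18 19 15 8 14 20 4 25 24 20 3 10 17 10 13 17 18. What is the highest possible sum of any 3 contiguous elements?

Window sums for each of the 21 positions:
[22, 13, 24] → sum 59
[13, 24, 20] → sum 57
[24, 20, 2] → sum 46
[20, 2, 17] → sum 39
[2, 17, 18] → sum 37
[17, 18, 19] → sum 54
[18, 19, 15] → sum 52
[19, 15, 8] → sum 42
[15, 8, 14] → sum 37
[8, 14, 20] → sum 42
[14, 20, 4] → sum 38
[20, 4, 25] → sum 49
[4, 25, 24] → sum 53
[25, 24, 20] → sum 69
[24, 20, 3] → sum 47
[20, 3, 10] → sum 33
[3, 10, 17] → sum 30
[10, 17, 10] → sum 37
[17, 10, 13] → sum 40
[10, 13, 17] → sum 40
[13, 17, 18] → sum 48
Highest of these is 69.

69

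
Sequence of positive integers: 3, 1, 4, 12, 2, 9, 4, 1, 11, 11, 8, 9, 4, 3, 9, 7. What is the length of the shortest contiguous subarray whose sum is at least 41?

add 3: running sum 3 < 41
add 1: running sum 4 < 41
add 4: running sum 8 < 41
add 12: running sum 20 < 41
add 2: running sum 22 < 41
add 9: running sum 31 < 41
add 4: running sum 35 < 41
add 1: running sum 36 < 41
add 11: shortest ending here [4, 12, 2, 9, 4, 1, 11] sum 43, len 7
add 11: shortest ending here [12, 2, 9, 4, 1, 11, 11] sum 50, len 7
add 8: shortest ending here [9, 4, 1, 11, 11, 8] sum 44, len 6
add 9: shortest ending here [4, 1, 11, 11, 8, 9] sum 44, len 6
add 4: shortest ending here [11, 11, 8, 9, 4] sum 43, len 5
add 3: shortest ending here [11, 11, 8, 9, 4, 3] sum 46, len 6
add 9: shortest ending here [11, 8, 9, 4, 3, 9] sum 44, len 6
add 7: shortest ending here [11, 8, 9, 4, 3, 9, 7] sum 51, len 7
Shortest qualifying length: 5.

5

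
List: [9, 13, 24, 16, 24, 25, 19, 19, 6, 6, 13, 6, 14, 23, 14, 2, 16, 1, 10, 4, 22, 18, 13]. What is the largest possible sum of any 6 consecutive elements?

127

9 13 24 16 24 25 → sum 111
13 24 16 24 25 19 → sum 121
24 16 24 25 19 19 → sum 127
16 24 25 19 19 6 → sum 109
24 25 19 19 6 6 → sum 99
25 19 19 6 6 13 → sum 88
19 19 6 6 13 6 → sum 69
19 6 6 13 6 14 → sum 64
6 6 13 6 14 23 → sum 68
6 13 6 14 23 14 → sum 76
13 6 14 23 14 2 → sum 72
6 14 23 14 2 16 → sum 75
14 23 14 2 16 1 → sum 70
23 14 2 16 1 10 → sum 66
14 2 16 1 10 4 → sum 47
2 16 1 10 4 22 → sum 55
16 1 10 4 22 18 → sum 71
1 10 4 22 18 13 → sum 68
Largest of these is 127.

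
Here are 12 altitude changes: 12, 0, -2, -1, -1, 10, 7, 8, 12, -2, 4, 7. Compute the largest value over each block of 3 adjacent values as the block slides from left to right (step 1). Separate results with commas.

12, 0, -1, 10, 10, 10, 12, 12, 12, 7

Sliding a size-3 window across the 12 values:
12 0 -2 → max 12
0 -2 -1 → max 0
-2 -1 -1 → max -1
-1 -1 10 → max 10
-1 10 7 → max 10
10 7 8 → max 10
7 8 12 → max 12
8 12 -2 → max 12
12 -2 4 → max 12
-2 4 7 → max 7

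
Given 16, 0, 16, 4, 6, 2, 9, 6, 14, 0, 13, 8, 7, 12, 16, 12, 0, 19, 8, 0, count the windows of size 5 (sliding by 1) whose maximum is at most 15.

7

16 0 16 4 6 → max 16
0 16 4 6 2 → max 16
16 4 6 2 9 → max 16
4 6 2 9 6 → max 9  ≤ 15 ✓
6 2 9 6 14 → max 14  ≤ 15 ✓
2 9 6 14 0 → max 14  ≤ 15 ✓
9 6 14 0 13 → max 14  ≤ 15 ✓
6 14 0 13 8 → max 14  ≤ 15 ✓
14 0 13 8 7 → max 14  ≤ 15 ✓
0 13 8 7 12 → max 13  ≤ 15 ✓
13 8 7 12 16 → max 16
8 7 12 16 12 → max 16
7 12 16 12 0 → max 16
12 16 12 0 19 → max 19
16 12 0 19 8 → max 19
12 0 19 8 0 → max 19
7 windows satisfy the condition.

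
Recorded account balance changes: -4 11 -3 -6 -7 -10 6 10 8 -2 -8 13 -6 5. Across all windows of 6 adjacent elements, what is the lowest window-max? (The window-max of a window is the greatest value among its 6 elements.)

Window maxs for each of the 9 positions:
(-4, 11, -3, -6, -7, -10) → max 11
(11, -3, -6, -7, -10, 6) → max 11
(-3, -6, -7, -10, 6, 10) → max 10
(-6, -7, -10, 6, 10, 8) → max 10
(-7, -10, 6, 10, 8, -2) → max 10
(-10, 6, 10, 8, -2, -8) → max 10
(6, 10, 8, -2, -8, 13) → max 13
(10, 8, -2, -8, 13, -6) → max 13
(8, -2, -8, 13, -6, 5) → max 13
Lowest of these is 10.

10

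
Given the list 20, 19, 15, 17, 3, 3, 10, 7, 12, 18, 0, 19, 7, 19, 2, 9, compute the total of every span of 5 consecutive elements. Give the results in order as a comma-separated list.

20 19 15 17 3 → sum 74
19 15 17 3 3 → sum 57
15 17 3 3 10 → sum 48
17 3 3 10 7 → sum 40
3 3 10 7 12 → sum 35
3 10 7 12 18 → sum 50
10 7 12 18 0 → sum 47
7 12 18 0 19 → sum 56
12 18 0 19 7 → sum 56
18 0 19 7 19 → sum 63
0 19 7 19 2 → sum 47
19 7 19 2 9 → sum 56

74, 57, 48, 40, 35, 50, 47, 56, 56, 63, 47, 56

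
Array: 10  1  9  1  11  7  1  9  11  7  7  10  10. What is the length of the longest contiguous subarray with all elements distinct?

4

add 10: [10] len 1
add 1: [10, 1] len 2
add 9: [10, 1, 9] len 3
add 1 (repeat 1, move left end past it): [9, 1] len 2
add 11: [9, 1, 11] len 3
add 7: [9, 1, 11, 7] len 4
add 1 (repeat 1, move left end past it): [11, 7, 1] len 3
add 9: [11, 7, 1, 9] len 4
add 11 (repeat 11, move left end past it): [7, 1, 9, 11] len 4
add 7 (repeat 7, move left end past it): [1, 9, 11, 7] len 4
add 7 (repeat 7, move left end past it): [7] len 1
add 10: [7, 10] len 2
add 10 (repeat 10, move left end past it): [10] len 1
Longest all-distinct length: 4.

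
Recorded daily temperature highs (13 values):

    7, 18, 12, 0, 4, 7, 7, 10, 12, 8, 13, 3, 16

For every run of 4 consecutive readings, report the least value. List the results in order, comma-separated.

0, 0, 0, 0, 4, 7, 7, 8, 3, 3

Sliding a size-4 window across the 13 values:
[7, 18, 12, 0] → min 0
[18, 12, 0, 4] → min 0
[12, 0, 4, 7] → min 0
[0, 4, 7, 7] → min 0
[4, 7, 7, 10] → min 4
[7, 7, 10, 12] → min 7
[7, 10, 12, 8] → min 7
[10, 12, 8, 13] → min 8
[12, 8, 13, 3] → min 3
[8, 13, 3, 16] → min 3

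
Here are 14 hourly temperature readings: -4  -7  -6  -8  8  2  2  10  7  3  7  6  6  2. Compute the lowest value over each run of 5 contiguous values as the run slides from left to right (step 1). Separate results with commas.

-8, -8, -8, -8, 2, 2, 2, 3, 3, 2

(-4, -7, -6, -8, 8) → min -8
(-7, -6, -8, 8, 2) → min -8
(-6, -8, 8, 2, 2) → min -8
(-8, 8, 2, 2, 10) → min -8
(8, 2, 2, 10, 7) → min 2
(2, 2, 10, 7, 3) → min 2
(2, 10, 7, 3, 7) → min 2
(10, 7, 3, 7, 6) → min 3
(7, 3, 7, 6, 6) → min 3
(3, 7, 6, 6, 2) → min 2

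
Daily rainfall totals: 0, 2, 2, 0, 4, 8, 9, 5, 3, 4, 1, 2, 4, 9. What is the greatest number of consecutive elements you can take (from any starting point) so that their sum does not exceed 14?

5

[0] sum 0 len 1
[0, 2] sum 2 len 2
[0, 2, 2] sum 4 len 3
[0, 2, 2, 0] sum 4 len 4
[0, 2, 2, 0, 4] sum 8 len 5
[2, 0, 4, 8] sum 14 len 4
[9] sum 9 len 1
[9, 5] sum 14 len 2
[5, 3] sum 8 len 2
[5, 3, 4] sum 12 len 3
[5, 3, 4, 1] sum 13 len 4
[3, 4, 1, 2] sum 10 len 4
[3, 4, 1, 2, 4] sum 14 len 5
[4, 9] sum 13 len 2
Longest length seen: 5.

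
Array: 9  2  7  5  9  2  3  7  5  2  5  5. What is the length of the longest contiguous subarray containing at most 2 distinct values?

Extend right; when distinct count exceeds 2, shrink from the left:
add 9: window [9] (1 distinct), len 1
add 2: window [9, 2] (2 distinct), len 2
add 7: window [2, 7] (2 distinct), len 2
add 5: window [7, 5] (2 distinct), len 2
add 9: window [5, 9] (2 distinct), len 2
add 2: window [9, 2] (2 distinct), len 2
add 3: window [2, 3] (2 distinct), len 2
add 7: window [3, 7] (2 distinct), len 2
add 5: window [7, 5] (2 distinct), len 2
add 2: window [5, 2] (2 distinct), len 2
add 5: window [5, 2, 5] (2 distinct), len 3
add 5: window [5, 2, 5, 5] (2 distinct), len 4
Longest length with ≤2 distinct: 4.

4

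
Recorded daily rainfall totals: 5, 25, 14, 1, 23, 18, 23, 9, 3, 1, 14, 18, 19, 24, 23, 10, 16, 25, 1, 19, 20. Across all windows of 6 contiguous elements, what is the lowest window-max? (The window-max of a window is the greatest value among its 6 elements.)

19

(5, 25, 14, 1, 23, 18) → max 25
(25, 14, 1, 23, 18, 23) → max 25
(14, 1, 23, 18, 23, 9) → max 23
(1, 23, 18, 23, 9, 3) → max 23
(23, 18, 23, 9, 3, 1) → max 23
(18, 23, 9, 3, 1, 14) → max 23
(23, 9, 3, 1, 14, 18) → max 23
(9, 3, 1, 14, 18, 19) → max 19
(3, 1, 14, 18, 19, 24) → max 24
(1, 14, 18, 19, 24, 23) → max 24
(14, 18, 19, 24, 23, 10) → max 24
(18, 19, 24, 23, 10, 16) → max 24
(19, 24, 23, 10, 16, 25) → max 25
(24, 23, 10, 16, 25, 1) → max 25
(23, 10, 16, 25, 1, 19) → max 25
(10, 16, 25, 1, 19, 20) → max 25
Lowest of these is 19.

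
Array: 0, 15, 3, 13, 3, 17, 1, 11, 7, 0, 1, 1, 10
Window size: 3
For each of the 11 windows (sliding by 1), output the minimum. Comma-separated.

0, 3, 3, 3, 1, 1, 1, 0, 0, 0, 1

[0, 15, 3] → min 0
[15, 3, 13] → min 3
[3, 13, 3] → min 3
[13, 3, 17] → min 3
[3, 17, 1] → min 1
[17, 1, 11] → min 1
[1, 11, 7] → min 1
[11, 7, 0] → min 0
[7, 0, 1] → min 0
[0, 1, 1] → min 0
[1, 1, 10] → min 1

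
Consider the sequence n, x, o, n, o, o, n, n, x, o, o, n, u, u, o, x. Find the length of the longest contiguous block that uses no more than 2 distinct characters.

6

[n] 1 distinct, len 1
[n, x] 2 distinct, len 2
[x, o] 2 distinct, len 2
[o, n] 2 distinct, len 2
[o, n, o] 2 distinct, len 3
[o, n, o, o] 2 distinct, len 4
[o, n, o, o, n] 2 distinct, len 5
[o, n, o, o, n, n] 2 distinct, len 6
[n, n, x] 2 distinct, len 3
[x, o] 2 distinct, len 2
[x, o, o] 2 distinct, len 3
[o, o, n] 2 distinct, len 3
[n, u] 2 distinct, len 2
[n, u, u] 2 distinct, len 3
[u, u, o] 2 distinct, len 3
[o, x] 2 distinct, len 2
Longest length with ≤2 distinct: 6.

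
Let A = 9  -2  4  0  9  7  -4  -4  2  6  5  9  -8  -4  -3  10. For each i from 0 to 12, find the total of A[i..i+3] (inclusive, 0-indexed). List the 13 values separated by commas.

11, 11, 20, 12, 8, 1, 0, 9, 22, 12, 2, -6, -5

(9, -2, 4, 0) → sum 11
(-2, 4, 0, 9) → sum 11
(4, 0, 9, 7) → sum 20
(0, 9, 7, -4) → sum 12
(9, 7, -4, -4) → sum 8
(7, -4, -4, 2) → sum 1
(-4, -4, 2, 6) → sum 0
(-4, 2, 6, 5) → sum 9
(2, 6, 5, 9) → sum 22
(6, 5, 9, -8) → sum 12
(5, 9, -8, -4) → sum 2
(9, -8, -4, -3) → sum -6
(-8, -4, -3, 10) → sum -5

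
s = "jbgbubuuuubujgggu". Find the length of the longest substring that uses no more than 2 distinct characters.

9

add j: window [j] (1 distinct), len 1
add b: window [j, b] (2 distinct), len 2
add g: window [b, g] (2 distinct), len 2
add b: window [b, g, b] (2 distinct), len 3
add u: window [b, u] (2 distinct), len 2
add b: window [b, u, b] (2 distinct), len 3
add u: window [b, u, b, u] (2 distinct), len 4
add u: window [b, u, b, u, u] (2 distinct), len 5
add u: window [b, u, b, u, u, u] (2 distinct), len 6
add u: window [b, u, b, u, u, u, u] (2 distinct), len 7
add b: window [b, u, b, u, u, u, u, b] (2 distinct), len 8
add u: window [b, u, b, u, u, u, u, b, u] (2 distinct), len 9
add j: window [u, j] (2 distinct), len 2
add g: window [j, g] (2 distinct), len 2
add g: window [j, g, g] (2 distinct), len 3
add g: window [j, g, g, g] (2 distinct), len 4
add u: window [g, g, g, u] (2 distinct), len 4
Longest length with ≤2 distinct: 9.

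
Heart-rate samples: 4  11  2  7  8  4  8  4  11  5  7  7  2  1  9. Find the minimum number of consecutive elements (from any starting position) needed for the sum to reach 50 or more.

add 4: running sum 4 < 50
add 11: running sum 15 < 50
add 2: running sum 17 < 50
add 7: running sum 24 < 50
add 8: running sum 32 < 50
add 4: running sum 36 < 50
add 8: running sum 44 < 50
add 4: running sum 48 < 50
end 8: [11, 2, 7, 8, 4, 8, 4, 11] sum 55, len 8
end 9: [11, 2, 7, 8, 4, 8, 4, 11, 5] sum 60, len 9
end 10: [7, 8, 4, 8, 4, 11, 5, 7] sum 54, len 8
end 11: [8, 4, 8, 4, 11, 5, 7, 7] sum 54, len 8
end 12: [8, 4, 8, 4, 11, 5, 7, 7, 2] sum 56, len 9
end 13: [8, 4, 8, 4, 11, 5, 7, 7, 2, 1] sum 57, len 10
end 14: [8, 4, 11, 5, 7, 7, 2, 1, 9] sum 54, len 9
Shortest qualifying length: 8.

8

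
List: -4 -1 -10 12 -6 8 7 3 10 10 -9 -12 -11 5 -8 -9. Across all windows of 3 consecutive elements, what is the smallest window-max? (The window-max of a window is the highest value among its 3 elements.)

-9

[-4, -1, -10] → max -1
[-1, -10, 12] → max 12
[-10, 12, -6] → max 12
[12, -6, 8] → max 12
[-6, 8, 7] → max 8
[8, 7, 3] → max 8
[7, 3, 10] → max 10
[3, 10, 10] → max 10
[10, 10, -9] → max 10
[10, -9, -12] → max 10
[-9, -12, -11] → max -9
[-12, -11, 5] → max 5
[-11, 5, -8] → max 5
[5, -8, -9] → max 5
Smallest of these is -9.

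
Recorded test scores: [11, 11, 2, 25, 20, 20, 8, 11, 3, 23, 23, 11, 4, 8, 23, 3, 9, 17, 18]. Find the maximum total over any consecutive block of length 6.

(11, 11, 2, 25, 20, 20) → sum 89
(11, 2, 25, 20, 20, 8) → sum 86
(2, 25, 20, 20, 8, 11) → sum 86
(25, 20, 20, 8, 11, 3) → sum 87
(20, 20, 8, 11, 3, 23) → sum 85
(20, 8, 11, 3, 23, 23) → sum 88
(8, 11, 3, 23, 23, 11) → sum 79
(11, 3, 23, 23, 11, 4) → sum 75
(3, 23, 23, 11, 4, 8) → sum 72
(23, 23, 11, 4, 8, 23) → sum 92
(23, 11, 4, 8, 23, 3) → sum 72
(11, 4, 8, 23, 3, 9) → sum 58
(4, 8, 23, 3, 9, 17) → sum 64
(8, 23, 3, 9, 17, 18) → sum 78
Maximum of these is 92.

92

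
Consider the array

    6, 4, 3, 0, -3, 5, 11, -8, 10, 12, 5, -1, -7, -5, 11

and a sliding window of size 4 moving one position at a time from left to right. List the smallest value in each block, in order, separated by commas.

6 4 3 0 → min 0
4 3 0 -3 → min -3
3 0 -3 5 → min -3
0 -3 5 11 → min -3
-3 5 11 -8 → min -8
5 11 -8 10 → min -8
11 -8 10 12 → min -8
-8 10 12 5 → min -8
10 12 5 -1 → min -1
12 5 -1 -7 → min -7
5 -1 -7 -5 → min -7
-1 -7 -5 11 → min -7

0, -3, -3, -3, -8, -8, -8, -8, -1, -7, -7, -7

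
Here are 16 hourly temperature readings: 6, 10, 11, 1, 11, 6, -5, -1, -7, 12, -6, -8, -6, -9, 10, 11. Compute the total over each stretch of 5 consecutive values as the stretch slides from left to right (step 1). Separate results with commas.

(6, 10, 11, 1, 11) → sum 39
(10, 11, 1, 11, 6) → sum 39
(11, 1, 11, 6, -5) → sum 24
(1, 11, 6, -5, -1) → sum 12
(11, 6, -5, -1, -7) → sum 4
(6, -5, -1, -7, 12) → sum 5
(-5, -1, -7, 12, -6) → sum -7
(-1, -7, 12, -6, -8) → sum -10
(-7, 12, -6, -8, -6) → sum -15
(12, -6, -8, -6, -9) → sum -17
(-6, -8, -6, -9, 10) → sum -19
(-8, -6, -9, 10, 11) → sum -2

39, 39, 24, 12, 4, 5, -7, -10, -15, -17, -19, -2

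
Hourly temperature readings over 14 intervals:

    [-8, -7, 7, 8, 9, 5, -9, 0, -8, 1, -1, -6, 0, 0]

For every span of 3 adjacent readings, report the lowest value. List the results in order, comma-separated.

[-8, -7, 7] → min -8
[-7, 7, 8] → min -7
[7, 8, 9] → min 7
[8, 9, 5] → min 5
[9, 5, -9] → min -9
[5, -9, 0] → min -9
[-9, 0, -8] → min -9
[0, -8, 1] → min -8
[-8, 1, -1] → min -8
[1, -1, -6] → min -6
[-1, -6, 0] → min -6
[-6, 0, 0] → min -6

-8, -7, 7, 5, -9, -9, -9, -8, -8, -6, -6, -6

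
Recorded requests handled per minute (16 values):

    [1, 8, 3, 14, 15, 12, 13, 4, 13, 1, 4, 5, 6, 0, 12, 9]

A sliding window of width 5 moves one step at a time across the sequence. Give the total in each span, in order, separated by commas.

41, 52, 57, 58, 57, 43, 35, 27, 29, 16, 27, 32

[1, 8, 3, 14, 15] → sum 41
[8, 3, 14, 15, 12] → sum 52
[3, 14, 15, 12, 13] → sum 57
[14, 15, 12, 13, 4] → sum 58
[15, 12, 13, 4, 13] → sum 57
[12, 13, 4, 13, 1] → sum 43
[13, 4, 13, 1, 4] → sum 35
[4, 13, 1, 4, 5] → sum 27
[13, 1, 4, 5, 6] → sum 29
[1, 4, 5, 6, 0] → sum 16
[4, 5, 6, 0, 12] → sum 27
[5, 6, 0, 12, 9] → sum 32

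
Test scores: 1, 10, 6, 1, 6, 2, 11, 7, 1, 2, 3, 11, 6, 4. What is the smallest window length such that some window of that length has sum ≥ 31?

6

add 1: running sum 1 < 31
add 10: running sum 11 < 31
add 6: running sum 17 < 31
add 1: running sum 18 < 31
add 6: running sum 24 < 31
add 2: running sum 26 < 31
add 11: shortest ending here [10, 6, 1, 6, 2, 11] sum 36, len 6
add 7: shortest ending here [6, 1, 6, 2, 11, 7] sum 33, len 6
add 1: shortest ending here [6, 1, 6, 2, 11, 7, 1] sum 34, len 7
add 2: shortest ending here [6, 1, 6, 2, 11, 7, 1, 2] sum 36, len 8
add 3: shortest ending here [6, 2, 11, 7, 1, 2, 3] sum 32, len 7
add 11: shortest ending here [11, 7, 1, 2, 3, 11] sum 35, len 6
add 6: shortest ending here [11, 7, 1, 2, 3, 11, 6] sum 41, len 7
add 4: shortest ending here [7, 1, 2, 3, 11, 6, 4] sum 34, len 7
Shortest qualifying length: 6.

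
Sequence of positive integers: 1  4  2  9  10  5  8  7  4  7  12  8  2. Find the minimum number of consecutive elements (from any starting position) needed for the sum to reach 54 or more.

8

add 1: running sum 1 < 54
add 4: running sum 5 < 54
add 2: running sum 7 < 54
add 9: running sum 16 < 54
add 10: running sum 26 < 54
add 5: running sum 31 < 54
add 8: running sum 39 < 54
add 7: running sum 46 < 54
add 4: running sum 50 < 54
add 7: shortest ending here [4, 2, 9, 10, 5, 8, 7, 4, 7] sum 56, len 9
add 12: shortest ending here [9, 10, 5, 8, 7, 4, 7, 12] sum 62, len 8
add 8: shortest ending here [10, 5, 8, 7, 4, 7, 12, 8] sum 61, len 8
add 2: shortest ending here [10, 5, 8, 7, 4, 7, 12, 8, 2] sum 63, len 9
Shortest qualifying length: 8.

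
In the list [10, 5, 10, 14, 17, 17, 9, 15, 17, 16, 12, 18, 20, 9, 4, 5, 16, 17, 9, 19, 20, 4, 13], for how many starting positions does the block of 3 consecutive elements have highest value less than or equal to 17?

(10, 5, 10) → max 10  ≤ 17 ✓
(5, 10, 14) → max 14  ≤ 17 ✓
(10, 14, 17) → max 17  ≤ 17 ✓
(14, 17, 17) → max 17  ≤ 17 ✓
(17, 17, 9) → max 17  ≤ 17 ✓
(17, 9, 15) → max 17  ≤ 17 ✓
(9, 15, 17) → max 17  ≤ 17 ✓
(15, 17, 16) → max 17  ≤ 17 ✓
(17, 16, 12) → max 17  ≤ 17 ✓
(16, 12, 18) → max 18
(12, 18, 20) → max 20
(18, 20, 9) → max 20
(20, 9, 4) → max 20
(9, 4, 5) → max 9  ≤ 17 ✓
(4, 5, 16) → max 16  ≤ 17 ✓
(5, 16, 17) → max 17  ≤ 17 ✓
(16, 17, 9) → max 17  ≤ 17 ✓
(17, 9, 19) → max 19
(9, 19, 20) → max 20
(19, 20, 4) → max 20
(20, 4, 13) → max 20
13 windows satisfy the condition.

13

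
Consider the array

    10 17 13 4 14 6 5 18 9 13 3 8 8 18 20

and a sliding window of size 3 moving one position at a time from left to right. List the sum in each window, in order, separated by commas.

40, 34, 31, 24, 25, 29, 32, 40, 25, 24, 19, 34, 46

Sliding a size-3 window across the 15 values:
(10, 17, 13) → sum 40
(17, 13, 4) → sum 34
(13, 4, 14) → sum 31
(4, 14, 6) → sum 24
(14, 6, 5) → sum 25
(6, 5, 18) → sum 29
(5, 18, 9) → sum 32
(18, 9, 13) → sum 40
(9, 13, 3) → sum 25
(13, 3, 8) → sum 24
(3, 8, 8) → sum 19
(8, 8, 18) → sum 34
(8, 18, 20) → sum 46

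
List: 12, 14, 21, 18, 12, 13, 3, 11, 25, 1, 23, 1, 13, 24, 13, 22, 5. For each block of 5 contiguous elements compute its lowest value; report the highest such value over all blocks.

12

Window mins for each of the 13 positions:
12 14 21 18 12 → min 12
14 21 18 12 13 → min 12
21 18 12 13 3 → min 3
18 12 13 3 11 → min 3
12 13 3 11 25 → min 3
13 3 11 25 1 → min 1
3 11 25 1 23 → min 1
11 25 1 23 1 → min 1
25 1 23 1 13 → min 1
1 23 1 13 24 → min 1
23 1 13 24 13 → min 1
1 13 24 13 22 → min 1
13 24 13 22 5 → min 5
Highest of these is 12.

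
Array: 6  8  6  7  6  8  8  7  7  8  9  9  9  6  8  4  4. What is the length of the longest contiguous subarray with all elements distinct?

4

[6] len 1
[6, 8] len 2
[8, 6] len 2
[8, 6, 7] len 3
[7, 6] len 2
[7, 6, 8] len 3
[8] len 1
[8, 7] len 2
[7] len 1
[7, 8] len 2
[7, 8, 9] len 3
[9] len 1
[9] len 1
[9, 6] len 2
[9, 6, 8] len 3
[9, 6, 8, 4] len 4
[4] len 1
Longest all-distinct length: 4.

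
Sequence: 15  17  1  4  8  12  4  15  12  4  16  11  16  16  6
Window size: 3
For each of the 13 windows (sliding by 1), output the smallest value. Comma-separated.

1, 1, 1, 4, 4, 4, 4, 4, 4, 4, 11, 11, 6

15 17 1 → min 1
17 1 4 → min 1
1 4 8 → min 1
4 8 12 → min 4
8 12 4 → min 4
12 4 15 → min 4
4 15 12 → min 4
15 12 4 → min 4
12 4 16 → min 4
4 16 11 → min 4
16 11 16 → min 11
11 16 16 → min 11
16 16 6 → min 6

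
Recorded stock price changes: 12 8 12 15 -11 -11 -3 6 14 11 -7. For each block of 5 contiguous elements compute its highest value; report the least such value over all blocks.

14

12 8 12 15 -11 → max 15
8 12 15 -11 -11 → max 15
12 15 -11 -11 -3 → max 15
15 -11 -11 -3 6 → max 15
-11 -11 -3 6 14 → max 14
-11 -3 6 14 11 → max 14
-3 6 14 11 -7 → max 14
Least of these is 14.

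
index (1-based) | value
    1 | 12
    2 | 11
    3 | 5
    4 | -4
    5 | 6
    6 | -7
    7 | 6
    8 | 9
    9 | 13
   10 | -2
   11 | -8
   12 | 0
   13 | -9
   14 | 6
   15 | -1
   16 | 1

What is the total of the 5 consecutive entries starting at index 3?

Elements at indices 3..7: 5, -4, 6, -7, 6
sum(5, -4, 6, -7, 6) = 6

6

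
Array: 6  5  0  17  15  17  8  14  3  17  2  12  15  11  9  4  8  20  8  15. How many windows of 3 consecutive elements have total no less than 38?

6 5 0 → sum 11
5 0 17 → sum 22
0 17 15 → sum 32
17 15 17 → sum 49  ≥ 38 ✓
15 17 8 → sum 40  ≥ 38 ✓
17 8 14 → sum 39  ≥ 38 ✓
8 14 3 → sum 25
14 3 17 → sum 34
3 17 2 → sum 22
17 2 12 → sum 31
2 12 15 → sum 29
12 15 11 → sum 38  ≥ 38 ✓
15 11 9 → sum 35
11 9 4 → sum 24
9 4 8 → sum 21
4 8 20 → sum 32
8 20 8 → sum 36
20 8 15 → sum 43  ≥ 38 ✓
5 windows satisfy the condition.

5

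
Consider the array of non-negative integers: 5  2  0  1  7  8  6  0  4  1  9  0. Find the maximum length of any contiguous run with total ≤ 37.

Extend to the right; shrink from the left whenever the sum exceeds 37:
add 5: [5] sum 5, len 1
add 2: [5, 2] sum 7, len 2
add 0: [5, 2, 0] sum 7, len 3
add 1: [5, 2, 0, 1] sum 8, len 4
add 7: [5, 2, 0, 1, 7] sum 15, len 5
add 8: [5, 2, 0, 1, 7, 8] sum 23, len 6
add 6: [5, 2, 0, 1, 7, 8, 6] sum 29, len 7
add 0: [5, 2, 0, 1, 7, 8, 6, 0] sum 29, len 8
add 4: [5, 2, 0, 1, 7, 8, 6, 0, 4] sum 33, len 9
add 1: [5, 2, 0, 1, 7, 8, 6, 0, 4, 1] sum 34, len 10
add 9: [0, 1, 7, 8, 6, 0, 4, 1, 9] sum 36, len 9
add 0: [0, 1, 7, 8, 6, 0, 4, 1, 9, 0] sum 36, len 10
Longest length seen: 10.

10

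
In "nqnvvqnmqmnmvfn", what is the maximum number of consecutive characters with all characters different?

add n: [n] len 1
add q: [n, q] len 2
add n (repeat n, move left end past it): [q, n] len 2
add v: [q, n, v] len 3
add v (repeat v, move left end past it): [v] len 1
add q: [v, q] len 2
add n: [v, q, n] len 3
add m: [v, q, n, m] len 4
add q (repeat q, move left end past it): [n, m, q] len 3
add m (repeat m, move left end past it): [q, m] len 2
add n: [q, m, n] len 3
add m (repeat m, move left end past it): [n, m] len 2
add v: [n, m, v] len 3
add f: [n, m, v, f] len 4
add n (repeat n, move left end past it): [m, v, f, n] len 4
Longest all-distinct length: 4.

4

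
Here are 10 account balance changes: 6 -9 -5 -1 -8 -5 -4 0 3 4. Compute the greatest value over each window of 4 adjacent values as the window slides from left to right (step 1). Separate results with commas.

6, -1, -1, -1, 0, 3, 4

(6, -9, -5, -1) → max 6
(-9, -5, -1, -8) → max -1
(-5, -1, -8, -5) → max -1
(-1, -8, -5, -4) → max -1
(-8, -5, -4, 0) → max 0
(-5, -4, 0, 3) → max 3
(-4, 0, 3, 4) → max 4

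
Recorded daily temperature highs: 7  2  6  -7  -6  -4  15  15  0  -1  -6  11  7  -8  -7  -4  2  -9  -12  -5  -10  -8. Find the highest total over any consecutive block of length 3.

30

Each size-3 window and its sum:
(7, 2, 6) → sum 15
(2, 6, -7) → sum 1
(6, -7, -6) → sum -7
(-7, -6, -4) → sum -17
(-6, -4, 15) → sum 5
(-4, 15, 15) → sum 26
(15, 15, 0) → sum 30
(15, 0, -1) → sum 14
(0, -1, -6) → sum -7
(-1, -6, 11) → sum 4
(-6, 11, 7) → sum 12
(11, 7, -8) → sum 10
(7, -8, -7) → sum -8
(-8, -7, -4) → sum -19
(-7, -4, 2) → sum -9
(-4, 2, -9) → sum -11
(2, -9, -12) → sum -19
(-9, -12, -5) → sum -26
(-12, -5, -10) → sum -27
(-5, -10, -8) → sum -23
Highest of these is 30.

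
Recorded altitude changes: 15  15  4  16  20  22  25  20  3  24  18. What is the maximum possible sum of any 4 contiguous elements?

(15, 15, 4, 16) → sum 50
(15, 4, 16, 20) → sum 55
(4, 16, 20, 22) → sum 62
(16, 20, 22, 25) → sum 83
(20, 22, 25, 20) → sum 87
(22, 25, 20, 3) → sum 70
(25, 20, 3, 24) → sum 72
(20, 3, 24, 18) → sum 65
Maximum of these is 87.

87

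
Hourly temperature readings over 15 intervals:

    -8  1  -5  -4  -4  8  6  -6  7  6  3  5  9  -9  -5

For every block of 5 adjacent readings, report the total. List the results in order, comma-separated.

-8 1 -5 -4 -4 → sum -20
1 -5 -4 -4 8 → sum -4
-5 -4 -4 8 6 → sum 1
-4 -4 8 6 -6 → sum 0
-4 8 6 -6 7 → sum 11
8 6 -6 7 6 → sum 21
6 -6 7 6 3 → sum 16
-6 7 6 3 5 → sum 15
7 6 3 5 9 → sum 30
6 3 5 9 -9 → sum 14
3 5 9 -9 -5 → sum 3

-20, -4, 1, 0, 11, 21, 16, 15, 30, 14, 3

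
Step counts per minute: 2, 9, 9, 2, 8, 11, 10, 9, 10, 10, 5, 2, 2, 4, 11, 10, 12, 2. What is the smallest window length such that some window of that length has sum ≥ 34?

add 2: running sum 2 < 34
add 9: running sum 11 < 34
add 9: running sum 20 < 34
add 2: running sum 22 < 34
add 8: running sum 30 < 34
add 11: shortest ending here [9, 9, 2, 8, 11] sum 39, len 5
add 10: shortest ending here [9, 2, 8, 11, 10] sum 40, len 5
add 9: shortest ending here [8, 11, 10, 9] sum 38, len 4
add 10: shortest ending here [11, 10, 9, 10] sum 40, len 4
add 10: shortest ending here [10, 9, 10, 10] sum 39, len 4
add 5: shortest ending here [9, 10, 10, 5] sum 34, len 4
add 2: shortest ending here [9, 10, 10, 5, 2] sum 36, len 5
add 2: shortest ending here [9, 10, 10, 5, 2, 2] sum 38, len 6
add 4: shortest ending here [9, 10, 10, 5, 2, 2, 4] sum 42, len 7
add 11: shortest ending here [10, 5, 2, 2, 4, 11] sum 34, len 6
add 10: shortest ending here [5, 2, 2, 4, 11, 10] sum 34, len 6
add 12: shortest ending here [4, 11, 10, 12] sum 37, len 4
add 2: shortest ending here [11, 10, 12, 2] sum 35, len 4
Shortest qualifying length: 4.

4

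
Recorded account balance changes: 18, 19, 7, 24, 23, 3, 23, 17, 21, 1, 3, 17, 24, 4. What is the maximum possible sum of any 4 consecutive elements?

73

Window sums for each of the 11 positions:
18 19 7 24 → sum 68
19 7 24 23 → sum 73
7 24 23 3 → sum 57
24 23 3 23 → sum 73
23 3 23 17 → sum 66
3 23 17 21 → sum 64
23 17 21 1 → sum 62
17 21 1 3 → sum 42
21 1 3 17 → sum 42
1 3 17 24 → sum 45
3 17 24 4 → sum 48
Maximum of these is 73.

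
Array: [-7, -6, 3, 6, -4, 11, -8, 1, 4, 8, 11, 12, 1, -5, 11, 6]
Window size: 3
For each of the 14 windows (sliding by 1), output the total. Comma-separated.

Sliding a size-3 window across the 16 values:
[-7, -6, 3] → sum -10
[-6, 3, 6] → sum 3
[3, 6, -4] → sum 5
[6, -4, 11] → sum 13
[-4, 11, -8] → sum -1
[11, -8, 1] → sum 4
[-8, 1, 4] → sum -3
[1, 4, 8] → sum 13
[4, 8, 11] → sum 23
[8, 11, 12] → sum 31
[11, 12, 1] → sum 24
[12, 1, -5] → sum 8
[1, -5, 11] → sum 7
[-5, 11, 6] → sum 12

-10, 3, 5, 13, -1, 4, -3, 13, 23, 31, 24, 8, 7, 12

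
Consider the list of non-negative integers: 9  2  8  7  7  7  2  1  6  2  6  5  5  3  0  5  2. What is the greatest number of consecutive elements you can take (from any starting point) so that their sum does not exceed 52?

→ 9: sum 9, len 1
→ 2: sum 11, len 2
→ 8: sum 19, len 3
→ 7: sum 26, len 4
→ 7: sum 33, len 5
→ 7: sum 40, len 6
→ 2: sum 42, len 7
→ 1: sum 43, len 8
→ 6: sum 49, len 9
→ 2: sum 51, len 10
→ 6 (dropped 9): sum 48, len 10
→ 5 (dropped 2): sum 51, len 10
→ 5 (dropped 8): sum 48, len 10
→ 3: sum 51, len 11
→ 0: sum 51, len 12
→ 5 (dropped 7): sum 49, len 12
→ 2: sum 51, len 13
Longest length seen: 13.

13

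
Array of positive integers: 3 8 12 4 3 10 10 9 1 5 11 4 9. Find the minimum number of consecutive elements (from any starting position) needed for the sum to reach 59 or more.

Extend right; whenever the sum reaches 59, record the length and shrink from the left:
add 3: running sum 3 < 59
add 8: running sum 11 < 59
add 12: running sum 23 < 59
add 4: running sum 27 < 59
add 3: running sum 30 < 59
add 10: running sum 40 < 59
add 10: running sum 50 < 59
end 7: [3, 8, 12, 4, 3, 10, 10, 9] sum 59, len 8
end 8: [3, 8, 12, 4, 3, 10, 10, 9, 1] sum 60, len 9
end 9: [8, 12, 4, 3, 10, 10, 9, 1, 5] sum 62, len 9
end 10: [12, 4, 3, 10, 10, 9, 1, 5, 11] sum 65, len 9
end 11: [12, 4, 3, 10, 10, 9, 1, 5, 11, 4] sum 69, len 10
end 12: [10, 10, 9, 1, 5, 11, 4, 9] sum 59, len 8
Shortest qualifying length: 8.

8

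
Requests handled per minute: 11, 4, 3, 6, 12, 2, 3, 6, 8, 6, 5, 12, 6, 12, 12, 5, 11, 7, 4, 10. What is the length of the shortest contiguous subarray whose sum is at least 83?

10

add 11: running sum 11 < 83
add 4: running sum 15 < 83
add 3: running sum 18 < 83
add 6: running sum 24 < 83
add 12: running sum 36 < 83
add 2: running sum 38 < 83
add 3: running sum 41 < 83
add 6: running sum 47 < 83
add 8: running sum 55 < 83
add 6: running sum 61 < 83
add 5: running sum 66 < 83
add 12: running sum 78 < 83
end 12: [11, 4, 3, 6, 12, 2, 3, 6, 8, 6, 5, 12, 6] sum 84, len 13
end 13: [4, 3, 6, 12, 2, 3, 6, 8, 6, 5, 12, 6, 12] sum 85, len 13
end 14: [12, 2, 3, 6, 8, 6, 5, 12, 6, 12, 12] sum 84, len 11
end 15: [12, 2, 3, 6, 8, 6, 5, 12, 6, 12, 12, 5] sum 89, len 12
end 16: [6, 8, 6, 5, 12, 6, 12, 12, 5, 11] sum 83, len 10
end 17: [8, 6, 5, 12, 6, 12, 12, 5, 11, 7] sum 84, len 10
end 18: [8, 6, 5, 12, 6, 12, 12, 5, 11, 7, 4] sum 88, len 11
end 19: [5, 12, 6, 12, 12, 5, 11, 7, 4, 10] sum 84, len 10
Shortest qualifying length: 10.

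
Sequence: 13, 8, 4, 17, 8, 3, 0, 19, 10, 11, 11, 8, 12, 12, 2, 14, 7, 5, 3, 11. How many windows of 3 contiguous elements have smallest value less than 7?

13

13 8 4 → min 4  < 7 ✓
8 4 17 → min 4  < 7 ✓
4 17 8 → min 4  < 7 ✓
17 8 3 → min 3  < 7 ✓
8 3 0 → min 0  < 7 ✓
3 0 19 → min 0  < 7 ✓
0 19 10 → min 0  < 7 ✓
19 10 11 → min 10
10 11 11 → min 10
11 11 8 → min 8
11 8 12 → min 8
8 12 12 → min 8
12 12 2 → min 2  < 7 ✓
12 2 14 → min 2  < 7 ✓
2 14 7 → min 2  < 7 ✓
14 7 5 → min 5  < 7 ✓
7 5 3 → min 3  < 7 ✓
5 3 11 → min 3  < 7 ✓
13 windows satisfy the condition.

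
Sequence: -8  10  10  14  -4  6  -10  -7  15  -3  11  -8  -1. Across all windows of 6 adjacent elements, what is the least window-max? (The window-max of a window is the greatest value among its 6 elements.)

Window maxs for each of the 8 positions:
(-8, 10, 10, 14, -4, 6) → max 14
(10, 10, 14, -4, 6, -10) → max 14
(10, 14, -4, 6, -10, -7) → max 14
(14, -4, 6, -10, -7, 15) → max 15
(-4, 6, -10, -7, 15, -3) → max 15
(6, -10, -7, 15, -3, 11) → max 15
(-10, -7, 15, -3, 11, -8) → max 15
(-7, 15, -3, 11, -8, -1) → max 15
Least of these is 14.

14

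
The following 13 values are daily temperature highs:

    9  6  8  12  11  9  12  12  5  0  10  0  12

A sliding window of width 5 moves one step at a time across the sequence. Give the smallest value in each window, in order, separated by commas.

[9, 6, 8, 12, 11] → min 6
[6, 8, 12, 11, 9] → min 6
[8, 12, 11, 9, 12] → min 8
[12, 11, 9, 12, 12] → min 9
[11, 9, 12, 12, 5] → min 5
[9, 12, 12, 5, 0] → min 0
[12, 12, 5, 0, 10] → min 0
[12, 5, 0, 10, 0] → min 0
[5, 0, 10, 0, 12] → min 0

6, 6, 8, 9, 5, 0, 0, 0, 0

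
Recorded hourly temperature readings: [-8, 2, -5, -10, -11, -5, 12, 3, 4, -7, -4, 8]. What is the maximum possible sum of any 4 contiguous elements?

14

Each size-4 window and its sum:
-8 2 -5 -10 → sum -21
2 -5 -10 -11 → sum -24
-5 -10 -11 -5 → sum -31
-10 -11 -5 12 → sum -14
-11 -5 12 3 → sum -1
-5 12 3 4 → sum 14
12 3 4 -7 → sum 12
3 4 -7 -4 → sum -4
4 -7 -4 8 → sum 1
Maximum of these is 14.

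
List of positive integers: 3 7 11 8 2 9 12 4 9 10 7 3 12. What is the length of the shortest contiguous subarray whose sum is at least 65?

add 3: running sum 3 < 65
add 7: running sum 10 < 65
add 11: running sum 21 < 65
add 8: running sum 29 < 65
add 2: running sum 31 < 65
add 9: running sum 40 < 65
add 12: running sum 52 < 65
add 4: running sum 56 < 65
add 9: shortest ending here [3, 7, 11, 8, 2, 9, 12, 4, 9] sum 65, len 9
add 10: shortest ending here [11, 8, 2, 9, 12, 4, 9, 10] sum 65, len 8
add 7: shortest ending here [11, 8, 2, 9, 12, 4, 9, 10, 7] sum 72, len 9
add 3: shortest ending here [11, 8, 2, 9, 12, 4, 9, 10, 7, 3] sum 75, len 10
add 12: shortest ending here [9, 12, 4, 9, 10, 7, 3, 12] sum 66, len 8
Shortest qualifying length: 8.

8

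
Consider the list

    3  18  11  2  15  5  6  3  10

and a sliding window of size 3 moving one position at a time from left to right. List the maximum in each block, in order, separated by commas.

18, 18, 15, 15, 15, 6, 10

(3, 18, 11) → max 18
(18, 11, 2) → max 18
(11, 2, 15) → max 15
(2, 15, 5) → max 15
(15, 5, 6) → max 15
(5, 6, 3) → max 6
(6, 3, 10) → max 10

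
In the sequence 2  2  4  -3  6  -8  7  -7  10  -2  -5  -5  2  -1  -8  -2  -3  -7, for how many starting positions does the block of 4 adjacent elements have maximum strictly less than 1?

2 2 4 -3 → max 4
2 4 -3 6 → max 6
4 -3 6 -8 → max 6
-3 6 -8 7 → max 7
6 -8 7 -7 → max 7
-8 7 -7 10 → max 10
7 -7 10 -2 → max 10
-7 10 -2 -5 → max 10
10 -2 -5 -5 → max 10
-2 -5 -5 2 → max 2
-5 -5 2 -1 → max 2
-5 2 -1 -8 → max 2
2 -1 -8 -2 → max 2
-1 -8 -2 -3 → max -1  < 1 ✓
-8 -2 -3 -7 → max -2  < 1 ✓
2 windows satisfy the condition.

2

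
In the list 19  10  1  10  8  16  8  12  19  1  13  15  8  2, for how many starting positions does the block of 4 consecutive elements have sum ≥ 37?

[19, 10, 1, 10] → sum 40  ≥ 37 ✓
[10, 1, 10, 8] → sum 29
[1, 10, 8, 16] → sum 35
[10, 8, 16, 8] → sum 42  ≥ 37 ✓
[8, 16, 8, 12] → sum 44  ≥ 37 ✓
[16, 8, 12, 19] → sum 55  ≥ 37 ✓
[8, 12, 19, 1] → sum 40  ≥ 37 ✓
[12, 19, 1, 13] → sum 45  ≥ 37 ✓
[19, 1, 13, 15] → sum 48  ≥ 37 ✓
[1, 13, 15, 8] → sum 37  ≥ 37 ✓
[13, 15, 8, 2] → sum 38  ≥ 37 ✓
9 windows satisfy the condition.

9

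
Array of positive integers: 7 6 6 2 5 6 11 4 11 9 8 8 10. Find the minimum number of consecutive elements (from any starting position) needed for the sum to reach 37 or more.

Extend right; whenever the sum reaches 37, record the length and shrink from the left:
add 7: running sum 7 < 37
add 6: running sum 13 < 37
add 6: running sum 19 < 37
add 2: running sum 21 < 37
add 5: running sum 26 < 37
add 6: running sum 32 < 37
add 11: shortest ending here [7, 6, 6, 2, 5, 6, 11] sum 43, len 7
add 4: shortest ending here [6, 6, 2, 5, 6, 11, 4] sum 40, len 7
add 11: shortest ending here [5, 6, 11, 4, 11] sum 37, len 5
add 9: shortest ending here [6, 11, 4, 11, 9] sum 41, len 5
add 8: shortest ending here [11, 4, 11, 9, 8] sum 43, len 5
add 8: shortest ending here [4, 11, 9, 8, 8] sum 40, len 5
add 10: shortest ending here [11, 9, 8, 8, 10] sum 46, len 5
Shortest qualifying length: 5.

5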